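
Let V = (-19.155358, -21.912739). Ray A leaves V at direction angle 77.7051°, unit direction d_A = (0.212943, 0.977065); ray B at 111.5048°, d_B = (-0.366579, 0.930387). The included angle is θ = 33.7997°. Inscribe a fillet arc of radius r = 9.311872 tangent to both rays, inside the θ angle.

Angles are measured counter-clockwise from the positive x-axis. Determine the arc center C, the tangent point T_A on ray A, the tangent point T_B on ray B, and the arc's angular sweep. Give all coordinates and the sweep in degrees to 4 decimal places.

center=(-21.7271,10.0165) T_A=(-12.6288,8.0336) T_B=(-30.3907,6.6029) sweep=146.2003

bisector direction at 94.6050° = (-0.080285,0.996772)
center distance |VC| = r/sin(θ/2) = 9.311872/sin(16.8999°) = 32.032618
C = V + |VC|·bis = (-21.7271,10.0165)
T_A = V + ((C−V)·d_A)·d_A = V + 30.6493·d_A = (-12.6288,8.0336)
T_B = V + ((C−V)·d_B)·d_B = V + 30.6493·d_B = (-30.3907,6.6029)
sweep = 180° − θ = 146.2003°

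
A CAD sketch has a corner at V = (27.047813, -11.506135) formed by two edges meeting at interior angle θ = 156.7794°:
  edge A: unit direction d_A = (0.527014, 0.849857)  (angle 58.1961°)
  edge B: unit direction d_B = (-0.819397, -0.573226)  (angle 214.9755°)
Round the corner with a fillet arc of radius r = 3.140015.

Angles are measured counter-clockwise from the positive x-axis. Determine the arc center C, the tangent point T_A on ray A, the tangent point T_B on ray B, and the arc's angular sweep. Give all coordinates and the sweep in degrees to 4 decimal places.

center=(24.7192,-9.3030) T_A=(27.3878,-10.9579) T_B=(26.5192,-11.8759) sweep=23.2206

bisector direction at 136.5858° = (-0.726404,0.687268)
center distance |VC| = r/sin(θ/2) = 3.140015/sin(78.3897°) = 3.205605
C = V + |VC|·bis = (24.7192,-9.3030)
T_A = V + ((C−V)·d_A)·d_A = V + 0.6451·d_A = (27.3878,-10.9579)
T_B = V + ((C−V)·d_B)·d_B = V + 0.6451·d_B = (26.5192,-11.8759)
sweep = 180° − θ = 23.2206°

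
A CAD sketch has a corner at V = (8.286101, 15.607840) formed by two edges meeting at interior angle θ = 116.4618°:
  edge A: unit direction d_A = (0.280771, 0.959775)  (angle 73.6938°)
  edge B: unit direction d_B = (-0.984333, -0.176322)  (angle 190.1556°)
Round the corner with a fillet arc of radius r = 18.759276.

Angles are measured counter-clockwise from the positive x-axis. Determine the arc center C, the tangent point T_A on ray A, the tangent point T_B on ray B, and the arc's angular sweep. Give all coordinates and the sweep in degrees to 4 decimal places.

center=(-6.4568,32.0248) T_A=(11.5479,26.7578) T_B=(-3.1491,13.5595) sweep=63.5382

bisector direction at 131.9247° = (-0.668153,0.744024)
center distance |VC| = r/sin(θ/2) = 18.759276/sin(58.2309°) = 22.065148
C = V + |VC|·bis = (-6.4568,32.0248)
T_A = V + ((C−V)·d_A)·d_A = V + 11.6172·d_A = (11.5479,26.7578)
T_B = V + ((C−V)·d_B)·d_B = V + 11.6172·d_B = (-3.1491,13.5595)
sweep = 180° − θ = 63.5382°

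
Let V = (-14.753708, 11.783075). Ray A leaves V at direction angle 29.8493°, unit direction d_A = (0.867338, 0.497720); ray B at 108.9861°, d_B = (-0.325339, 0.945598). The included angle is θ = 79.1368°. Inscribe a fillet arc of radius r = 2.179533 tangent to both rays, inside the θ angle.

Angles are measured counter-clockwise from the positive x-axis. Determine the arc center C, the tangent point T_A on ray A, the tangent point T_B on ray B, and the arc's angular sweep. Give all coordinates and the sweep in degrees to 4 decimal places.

bisector direction at 69.4177° = (0.351552,0.936168)
center distance |VC| = r/sin(θ/2) = 2.179533/sin(39.5684°) = 3.421565
C = V + |VC|·bis = (-13.5508,14.9862)
T_A = V + ((C−V)·d_A)·d_A = V + 2.6376·d_A = (-12.4661,13.0958)
T_B = V + ((C−V)·d_B)·d_B = V + 2.6376·d_B = (-15.6118,14.2771)
sweep = 180° − θ = 100.8632°

center=(-13.5508,14.9862) T_A=(-12.4661,13.0958) T_B=(-15.6118,14.2771) sweep=100.8632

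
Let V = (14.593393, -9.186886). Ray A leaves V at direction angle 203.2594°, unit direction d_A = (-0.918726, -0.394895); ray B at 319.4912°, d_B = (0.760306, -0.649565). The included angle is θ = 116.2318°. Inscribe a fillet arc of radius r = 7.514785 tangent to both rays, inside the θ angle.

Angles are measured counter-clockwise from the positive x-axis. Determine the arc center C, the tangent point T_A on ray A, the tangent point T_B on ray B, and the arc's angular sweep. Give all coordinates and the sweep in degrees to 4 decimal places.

bisector direction at 261.3753° = (-0.149962,-0.988692)
center distance |VC| = r/sin(θ/2) = 7.514785/sin(58.1159°) = 8.850104
C = V + |VC|·bis = (13.2662,-17.9369)
T_A = V + ((C−V)·d_A)·d_A = V + 4.6746·d_A = (10.2987,-11.0329)
T_B = V + ((C−V)·d_B)·d_B = V + 4.6746·d_B = (18.1476,-12.2234)
sweep = 180° − θ = 63.7682°

center=(13.2662,-17.9369) T_A=(10.2987,-11.0329) T_B=(18.1476,-12.2234) sweep=63.7682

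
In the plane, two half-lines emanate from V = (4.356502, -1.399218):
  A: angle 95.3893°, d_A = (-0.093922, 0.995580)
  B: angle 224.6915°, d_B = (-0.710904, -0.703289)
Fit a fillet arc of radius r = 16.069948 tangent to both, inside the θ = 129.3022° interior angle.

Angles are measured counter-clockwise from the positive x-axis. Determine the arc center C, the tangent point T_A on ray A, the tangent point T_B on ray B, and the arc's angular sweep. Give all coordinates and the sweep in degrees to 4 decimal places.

center=(-12.3574,4.6708) T_A=(3.6415,6.1801) T_B=(-1.0556,-6.7534) sweep=50.6978

bisector direction at 160.0404° = (-0.939934,0.341357)
center distance |VC| = r/sin(θ/2) = 16.069948/sin(64.6511°) = 17.782048
C = V + |VC|·bis = (-12.3574,4.6708)
T_A = V + ((C−V)·d_A)·d_A = V + 7.6130·d_A = (3.6415,6.1801)
T_B = V + ((C−V)·d_B)·d_B = V + 7.6130·d_B = (-1.0556,-6.7534)
sweep = 180° − θ = 50.6978°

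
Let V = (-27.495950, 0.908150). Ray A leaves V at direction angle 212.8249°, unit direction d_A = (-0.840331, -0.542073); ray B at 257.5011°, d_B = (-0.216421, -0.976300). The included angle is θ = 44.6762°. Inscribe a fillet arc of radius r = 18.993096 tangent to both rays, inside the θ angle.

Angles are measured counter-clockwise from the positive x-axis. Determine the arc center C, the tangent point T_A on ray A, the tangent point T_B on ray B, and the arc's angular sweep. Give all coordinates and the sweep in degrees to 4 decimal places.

center=(-56.0424,-40.1083) T_A=(-66.3381,-24.1478) T_B=(-37.4994,-44.2188) sweep=135.3238

bisector direction at 235.1630° = (-0.571244,-0.820780)
center distance |VC| = r/sin(θ/2) = 18.993096/sin(22.3381°) = 49.972453
C = V + |VC|·bis = (-56.0424,-40.1083)
T_A = V + ((C−V)·d_A)·d_A = V + 46.2224·d_A = (-66.3381,-24.1478)
T_B = V + ((C−V)·d_B)·d_B = V + 46.2224·d_B = (-37.4994,-44.2188)
sweep = 180° − θ = 135.3238°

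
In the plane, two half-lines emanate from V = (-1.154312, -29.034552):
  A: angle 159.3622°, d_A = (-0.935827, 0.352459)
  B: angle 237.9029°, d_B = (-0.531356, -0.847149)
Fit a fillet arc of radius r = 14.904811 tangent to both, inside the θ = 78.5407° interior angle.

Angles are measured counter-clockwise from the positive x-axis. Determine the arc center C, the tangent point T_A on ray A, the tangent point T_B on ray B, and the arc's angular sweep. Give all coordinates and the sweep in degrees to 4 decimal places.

center=(-23.4672,-36.5578) T_A=(-18.2138,-22.6094) T_B=(-10.8406,-44.4775) sweep=101.4593

bisector direction at 198.6326° = (-0.947587,-0.319498)
center distance |VC| = r/sin(θ/2) = 14.904811/sin(39.2704°) = 23.547036
C = V + |VC|·bis = (-23.4672,-36.5578)
T_A = V + ((C−V)·d_A)·d_A = V + 18.2294·d_A = (-18.2138,-22.6094)
T_B = V + ((C−V)·d_B)·d_B = V + 18.2294·d_B = (-10.8406,-44.4775)
sweep = 180° − θ = 101.4593°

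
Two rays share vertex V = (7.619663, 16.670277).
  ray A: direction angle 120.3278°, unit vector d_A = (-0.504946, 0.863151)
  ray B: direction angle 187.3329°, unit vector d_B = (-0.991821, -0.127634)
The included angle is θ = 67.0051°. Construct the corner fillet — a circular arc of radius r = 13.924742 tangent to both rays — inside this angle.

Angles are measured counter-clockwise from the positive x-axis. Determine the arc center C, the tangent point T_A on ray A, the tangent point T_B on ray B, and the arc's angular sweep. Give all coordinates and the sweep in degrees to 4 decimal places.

center=(-15.0215,27.7962) T_A=(-3.0024,34.8275) T_B=(-13.2442,13.9854) sweep=112.9949

bisector direction at 153.8304° = (-0.897492,0.441031)
center distance |VC| = r/sin(θ/2) = 13.924742/sin(33.5025°) = 25.227166
C = V + |VC|·bis = (-15.0215,27.7962)
T_A = V + ((C−V)·d_A)·d_A = V + 21.0360·d_A = (-3.0024,34.8275)
T_B = V + ((C−V)·d_B)·d_B = V + 21.0360·d_B = (-13.2442,13.9854)
sweep = 180° − θ = 112.9949°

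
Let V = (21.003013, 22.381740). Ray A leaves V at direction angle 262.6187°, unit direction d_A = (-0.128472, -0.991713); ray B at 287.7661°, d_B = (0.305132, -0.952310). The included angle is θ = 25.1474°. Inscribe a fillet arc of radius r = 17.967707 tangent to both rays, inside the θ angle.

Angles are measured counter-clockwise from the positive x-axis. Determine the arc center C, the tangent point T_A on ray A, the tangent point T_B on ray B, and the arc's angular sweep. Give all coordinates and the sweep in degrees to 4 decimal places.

center=(28.4726,-59.8156) T_A=(10.6538,-57.5073) T_B=(45.5834,-54.3331) sweep=154.8526

bisector direction at 275.1924° = (0.090500,-0.995896)
center distance |VC| = r/sin(θ/2) = 17.967707/sin(12.5737°) = 82.536054
C = V + |VC|·bis = (28.4726,-59.8156)
T_A = V + ((C−V)·d_A)·d_A = V + 80.5566·d_A = (10.6538,-57.5073)
T_B = V + ((C−V)·d_B)·d_B = V + 80.5566·d_B = (45.5834,-54.3331)
sweep = 180° − θ = 154.8526°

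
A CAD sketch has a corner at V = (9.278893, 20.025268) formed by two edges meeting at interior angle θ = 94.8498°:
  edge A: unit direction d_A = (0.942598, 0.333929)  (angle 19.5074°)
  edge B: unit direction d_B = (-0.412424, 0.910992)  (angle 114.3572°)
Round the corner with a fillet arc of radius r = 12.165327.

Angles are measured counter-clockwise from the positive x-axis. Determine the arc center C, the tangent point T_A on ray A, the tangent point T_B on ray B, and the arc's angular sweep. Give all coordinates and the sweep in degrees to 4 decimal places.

bisector direction at 66.9323° = (0.391819,0.920043)
center distance |VC| = r/sin(θ/2) = 12.165327/sin(47.4249°) = 16.520197
C = V + |VC|·bis = (15.7518,35.2246)
T_A = V + ((C−V)·d_A)·d_A = V + 11.1768·d_A = (19.8142,23.7575)
T_B = V + ((C−V)·d_B)·d_B = V + 11.1768·d_B = (4.6693,30.2073)
sweep = 180° − θ = 85.1502°

center=(15.7518,35.2246) T_A=(19.8142,23.7575) T_B=(4.6693,30.2073) sweep=85.1502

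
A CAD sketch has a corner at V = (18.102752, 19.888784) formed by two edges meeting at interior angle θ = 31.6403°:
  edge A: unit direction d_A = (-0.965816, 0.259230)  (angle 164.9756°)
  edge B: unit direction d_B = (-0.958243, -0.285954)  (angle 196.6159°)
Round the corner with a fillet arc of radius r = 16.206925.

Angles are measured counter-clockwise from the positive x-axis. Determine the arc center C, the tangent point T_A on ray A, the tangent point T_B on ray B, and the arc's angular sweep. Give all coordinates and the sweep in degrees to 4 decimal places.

center=(-41.3406,19.0632) T_A=(-37.1393,34.7161) T_B=(-36.7061,3.5330) sweep=148.3597

bisector direction at 180.7957° = (-0.999904,-0.013888)
center distance |VC| = r/sin(θ/2) = 16.206925/sin(15.8201°) = 59.449074
C = V + |VC|·bis = (-41.3406,19.0632)
T_A = V + ((C−V)·d_A)·d_A = V + 57.1973·d_A = (-37.1393,34.7161)
T_B = V + ((C−V)·d_B)·d_B = V + 57.1973·d_B = (-36.7061,3.5330)
sweep = 180° − θ = 148.3597°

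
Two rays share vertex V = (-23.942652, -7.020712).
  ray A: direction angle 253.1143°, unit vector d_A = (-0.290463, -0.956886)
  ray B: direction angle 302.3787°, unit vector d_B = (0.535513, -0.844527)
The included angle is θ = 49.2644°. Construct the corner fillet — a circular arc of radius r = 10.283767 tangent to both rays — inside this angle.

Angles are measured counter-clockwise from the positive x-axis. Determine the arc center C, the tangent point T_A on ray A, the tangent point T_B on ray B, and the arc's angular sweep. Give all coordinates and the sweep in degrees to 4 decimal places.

bisector direction at 277.7465° = (0.134790,-0.990874)
center distance |VC| = r/sin(θ/2) = 10.283767/sin(24.6322°) = 24.673636
C = V + |VC|·bis = (-20.6169,-31.4692)
T_A = V + ((C−V)·d_A)·d_A = V + 22.4284·d_A = (-30.4573,-28.4821)
T_B = V + ((C−V)·d_B)·d_B = V + 22.4284·d_B = (-11.9320,-25.9621)
sweep = 180° − θ = 130.7356°

center=(-20.6169,-31.4692) T_A=(-30.4573,-28.4821) T_B=(-11.9320,-25.9621) sweep=130.7356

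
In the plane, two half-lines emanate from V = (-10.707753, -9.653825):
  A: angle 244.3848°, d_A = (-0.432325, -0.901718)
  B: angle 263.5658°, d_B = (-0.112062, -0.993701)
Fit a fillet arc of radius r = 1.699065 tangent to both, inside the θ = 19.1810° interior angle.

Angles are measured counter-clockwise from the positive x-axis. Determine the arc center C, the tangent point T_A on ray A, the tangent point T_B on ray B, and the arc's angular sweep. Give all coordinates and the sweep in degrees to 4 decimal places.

bisector direction at 253.9753° = (-0.276052,-0.961143)
center distance |VC| = r/sin(θ/2) = 1.699065/sin(9.5905°) = 10.198147
C = V + |VC|·bis = (-13.5230,-19.4557)
T_A = V + ((C−V)·d_A)·d_A = V + 10.0556·d_A = (-15.0550,-18.7212)
T_B = V + ((C−V)·d_B)·d_B = V + 10.0556·d_B = (-11.8346,-19.6461)
sweep = 180° − θ = 160.8190°

center=(-13.5230,-19.4557) T_A=(-15.0550,-18.7212) T_B=(-11.8346,-19.6461) sweep=160.8190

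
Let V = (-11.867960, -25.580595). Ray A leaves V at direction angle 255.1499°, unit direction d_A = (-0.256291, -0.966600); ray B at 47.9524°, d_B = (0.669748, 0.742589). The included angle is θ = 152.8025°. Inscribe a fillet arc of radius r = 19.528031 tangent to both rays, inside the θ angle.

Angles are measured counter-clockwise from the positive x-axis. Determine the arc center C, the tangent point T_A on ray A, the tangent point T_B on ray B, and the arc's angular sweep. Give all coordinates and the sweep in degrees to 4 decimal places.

bisector direction at 331.5512° = (0.879243,-0.476374)
center distance |VC| = r/sin(θ/2) = 19.528031/sin(76.4013°) = 20.091267
C = V + |VC|·bis = (5.7971,-35.1516)
T_A = V + ((C−V)·d_A)·d_A = V + 4.7239·d_A = (-13.0786,-30.1467)
T_B = V + ((C−V)·d_B)·d_B = V + 4.7239·d_B = (-8.7042,-22.0727)
sweep = 180° − θ = 27.1975°

center=(5.7971,-35.1516) T_A=(-13.0786,-30.1467) T_B=(-8.7042,-22.0727) sweep=27.1975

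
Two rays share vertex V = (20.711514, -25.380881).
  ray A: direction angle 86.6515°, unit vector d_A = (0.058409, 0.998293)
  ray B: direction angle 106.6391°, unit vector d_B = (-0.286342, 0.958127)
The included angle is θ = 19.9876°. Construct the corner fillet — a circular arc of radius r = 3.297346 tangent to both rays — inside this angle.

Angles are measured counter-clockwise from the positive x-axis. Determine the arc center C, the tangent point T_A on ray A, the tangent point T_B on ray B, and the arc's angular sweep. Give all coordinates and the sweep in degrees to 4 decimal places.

bisector direction at 96.6453° = (-0.115723,0.993282)
center distance |VC| = r/sin(θ/2) = 3.297346/sin(9.9938°) = 19.000319
C = V + |VC|·bis = (18.5127,-6.5082)
T_A = V + ((C−V)·d_A)·d_A = V + 18.7120·d_A = (21.8045,-6.7008)
T_B = V + ((C−V)·d_B)·d_B = V + 18.7120·d_B = (15.3535,-7.4524)
sweep = 180° − θ = 160.0124°

center=(18.5127,-6.5082) T_A=(21.8045,-6.7008) T_B=(15.3535,-7.4524) sweep=160.0124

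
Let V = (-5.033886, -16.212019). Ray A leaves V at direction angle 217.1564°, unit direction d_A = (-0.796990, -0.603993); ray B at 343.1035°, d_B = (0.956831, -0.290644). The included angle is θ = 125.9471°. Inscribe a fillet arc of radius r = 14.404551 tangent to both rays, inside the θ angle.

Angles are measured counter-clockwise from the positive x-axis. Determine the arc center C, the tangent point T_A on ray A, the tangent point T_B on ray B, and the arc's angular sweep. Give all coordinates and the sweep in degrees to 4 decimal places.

center=(-2.1898,-32.1304) T_A=(-10.8901,-20.6501) T_B=(1.9968,-18.3476) sweep=54.0529

bisector direction at 280.1300° = (0.175881,-0.984411)
center distance |VC| = r/sin(θ/2) = 14.404551/sin(62.9736°) = 16.170411
C = V + |VC|·bis = (-2.1898,-32.1304)
T_A = V + ((C−V)·d_A)·d_A = V + 7.3479·d_A = (-10.8901,-20.6501)
T_B = V + ((C−V)·d_B)·d_B = V + 7.3479·d_B = (1.9968,-18.3476)
sweep = 180° − θ = 54.0529°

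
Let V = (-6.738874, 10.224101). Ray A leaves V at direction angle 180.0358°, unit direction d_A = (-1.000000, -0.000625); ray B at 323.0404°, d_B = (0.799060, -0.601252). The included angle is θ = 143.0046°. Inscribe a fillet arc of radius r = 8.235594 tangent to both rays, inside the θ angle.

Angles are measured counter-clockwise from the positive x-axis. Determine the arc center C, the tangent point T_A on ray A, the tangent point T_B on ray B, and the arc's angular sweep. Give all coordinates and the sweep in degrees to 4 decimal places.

bisector direction at 251.5381° = (-0.316674,-0.948534)
center distance |VC| = r/sin(θ/2) = 8.235594/sin(71.5023°) = 8.684254
C = V + |VC|·bis = (-9.4890,1.9868)
T_A = V + ((C−V)·d_A)·d_A = V + 2.7552·d_A = (-9.4941,10.2224)
T_B = V + ((C−V)·d_B)·d_B = V + 2.7552·d_B = (-4.5373,8.5675)
sweep = 180° − θ = 36.9954°

center=(-9.4890,1.9868) T_A=(-9.4941,10.2224) T_B=(-4.5373,8.5675) sweep=36.9954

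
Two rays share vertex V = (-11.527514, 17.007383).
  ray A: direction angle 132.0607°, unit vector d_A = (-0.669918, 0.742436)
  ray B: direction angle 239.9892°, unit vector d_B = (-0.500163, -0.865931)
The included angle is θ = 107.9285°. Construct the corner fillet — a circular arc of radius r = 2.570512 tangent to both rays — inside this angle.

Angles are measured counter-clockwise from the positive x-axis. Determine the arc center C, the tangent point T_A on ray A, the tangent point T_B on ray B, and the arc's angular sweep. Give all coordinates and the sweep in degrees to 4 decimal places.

bisector direction at 186.0250° = (-0.994476,-0.104962)
center distance |VC| = r/sin(θ/2) = 2.570512/sin(53.9642°) = 3.178769
C = V + |VC|·bis = (-14.6887,16.6737)
T_A = V + ((C−V)·d_A)·d_A = V + 1.8700·d_A = (-12.7803,18.3958)
T_B = V + ((C−V)·d_B)·d_B = V + 1.8700·d_B = (-12.4628,15.3881)
sweep = 180° − θ = 72.0715°

center=(-14.6887,16.6737) T_A=(-12.7803,18.3958) T_B=(-12.4628,15.3881) sweep=72.0715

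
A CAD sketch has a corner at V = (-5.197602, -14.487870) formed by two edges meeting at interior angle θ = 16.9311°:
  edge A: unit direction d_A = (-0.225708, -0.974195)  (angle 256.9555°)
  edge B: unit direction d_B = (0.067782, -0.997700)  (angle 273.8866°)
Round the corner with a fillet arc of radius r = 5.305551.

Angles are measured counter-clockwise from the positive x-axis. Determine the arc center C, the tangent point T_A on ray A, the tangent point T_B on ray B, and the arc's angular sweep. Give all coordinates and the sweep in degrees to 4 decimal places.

center=(-8.0747,-50.4124) T_A=(-13.2434,-49.2149) T_B=(-2.7814,-50.0528) sweep=163.0689

bisector direction at 265.4210° = (-0.079833,-0.996808)
center distance |VC| = r/sin(θ/2) = 5.305551/sin(8.4656°) = 36.039541
C = V + |VC|·bis = (-8.0747,-50.4124)
T_A = V + ((C−V)·d_A)·d_A = V + 35.6469·d_A = (-13.2434,-49.2149)
T_B = V + ((C−V)·d_B)·d_B = V + 35.6469·d_B = (-2.7814,-50.0528)
sweep = 180° − θ = 163.0689°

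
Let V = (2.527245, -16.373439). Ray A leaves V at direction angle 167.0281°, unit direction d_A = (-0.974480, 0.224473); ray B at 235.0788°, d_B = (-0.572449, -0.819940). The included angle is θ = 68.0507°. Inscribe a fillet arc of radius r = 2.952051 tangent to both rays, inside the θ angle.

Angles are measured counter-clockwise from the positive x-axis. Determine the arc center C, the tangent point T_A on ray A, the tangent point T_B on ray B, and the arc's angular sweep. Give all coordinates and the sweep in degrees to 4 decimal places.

center=(-2.3962,-18.2687) T_A=(-1.7336,-15.3919) T_B=(0.0243,-19.9586) sweep=111.9493

bisector direction at 201.0534° = (-0.933246,-0.359239)
center distance |VC| = r/sin(θ/2) = 2.952051/sin(34.0254°) = 5.275668
C = V + |VC|·bis = (-2.3962,-18.2687)
T_A = V + ((C−V)·d_A)·d_A = V + 4.3724·d_A = (-1.7336,-15.3919)
T_B = V + ((C−V)·d_B)·d_B = V + 4.3724·d_B = (0.0243,-19.9586)
sweep = 180° − θ = 111.9493°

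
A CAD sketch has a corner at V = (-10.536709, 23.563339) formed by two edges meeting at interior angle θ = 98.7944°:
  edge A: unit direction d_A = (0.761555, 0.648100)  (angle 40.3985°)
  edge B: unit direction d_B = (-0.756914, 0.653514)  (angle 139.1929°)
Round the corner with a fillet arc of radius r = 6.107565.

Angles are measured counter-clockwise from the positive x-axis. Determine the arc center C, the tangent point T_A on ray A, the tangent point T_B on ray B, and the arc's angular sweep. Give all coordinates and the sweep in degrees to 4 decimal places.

center=(-10.5080,31.6076) T_A=(-6.5497,26.9564) T_B=(-14.4994,26.9847) sweep=81.2056

bisector direction at 89.7957° = (0.003566,0.999994)
center distance |VC| = r/sin(θ/2) = 6.107565/sin(49.3972°) = 8.044319
C = V + |VC|·bis = (-10.5080,31.6076)
T_A = V + ((C−V)·d_A)·d_A = V + 5.2353·d_A = (-6.5497,26.9564)
T_B = V + ((C−V)·d_B)·d_B = V + 5.2353·d_B = (-14.4994,26.9847)
sweep = 180° − θ = 81.2056°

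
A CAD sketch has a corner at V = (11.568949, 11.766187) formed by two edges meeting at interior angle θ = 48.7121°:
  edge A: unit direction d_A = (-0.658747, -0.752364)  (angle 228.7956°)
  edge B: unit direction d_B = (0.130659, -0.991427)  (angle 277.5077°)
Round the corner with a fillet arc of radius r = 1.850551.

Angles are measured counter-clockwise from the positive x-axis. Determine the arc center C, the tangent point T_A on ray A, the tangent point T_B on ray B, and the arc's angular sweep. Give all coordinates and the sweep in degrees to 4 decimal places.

bisector direction at 253.1517° = (-0.289840,-0.957075)
center distance |VC| = r/sin(θ/2) = 1.850551/sin(24.3560°) = 4.487210
C = V + |VC|·bis = (10.2684,7.4716)
T_A = V + ((C−V)·d_A)·d_A = V + 4.0878·d_A = (8.8761,8.6906)
T_B = V + ((C−V)·d_B)·d_B = V + 4.0878·d_B = (12.1031,7.7134)
sweep = 180° − θ = 131.2879°

center=(10.2684,7.4716) T_A=(8.8761,8.6906) T_B=(12.1031,7.7134) sweep=131.2879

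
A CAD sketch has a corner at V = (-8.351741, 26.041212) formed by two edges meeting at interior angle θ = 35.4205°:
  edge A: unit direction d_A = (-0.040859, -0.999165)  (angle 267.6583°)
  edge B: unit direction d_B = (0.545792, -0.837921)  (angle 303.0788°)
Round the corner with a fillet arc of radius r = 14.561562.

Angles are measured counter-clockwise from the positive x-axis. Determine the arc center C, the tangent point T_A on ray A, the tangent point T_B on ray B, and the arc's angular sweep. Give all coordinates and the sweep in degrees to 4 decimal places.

bisector direction at 285.3685° = (0.265027,-0.964241)
center distance |VC| = r/sin(θ/2) = 14.561562/sin(17.7102°) = 47.867834
C = V + |VC|·bis = (4.3345,-20.1149)
T_A = V + ((C−V)·d_A)·d_A = V + 45.5992·d_A = (-10.2149,-19.5199)
T_B = V + ((C−V)·d_B)·d_B = V + 45.5992·d_B = (16.5360,-12.1673)
sweep = 180° − θ = 144.5795°

center=(4.3345,-20.1149) T_A=(-10.2149,-19.5199) T_B=(16.5360,-12.1673) sweep=144.5795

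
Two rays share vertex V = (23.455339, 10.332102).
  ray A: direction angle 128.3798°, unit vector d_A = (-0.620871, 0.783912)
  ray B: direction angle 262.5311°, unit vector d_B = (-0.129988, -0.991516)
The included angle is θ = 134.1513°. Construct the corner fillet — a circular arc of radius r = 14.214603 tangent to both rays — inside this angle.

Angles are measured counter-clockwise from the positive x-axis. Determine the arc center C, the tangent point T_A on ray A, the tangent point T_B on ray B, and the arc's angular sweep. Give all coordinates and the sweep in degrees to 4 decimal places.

bisector direction at 195.4555° = (-0.963838,-0.266489)
center distance |VC| = r/sin(θ/2) = 14.214603/sin(67.0756°) = 15.433545
C = V + |VC|·bis = (8.5799,6.2192)
T_A = V + ((C−V)·d_A)·d_A = V + 6.0116·d_A = (19.7229,15.0447)
T_B = V + ((C−V)·d_B)·d_B = V + 6.0116·d_B = (22.6739,4.3715)
sweep = 180° − θ = 45.8487°

center=(8.5799,6.2192) T_A=(19.7229,15.0447) T_B=(22.6739,4.3715) sweep=45.8487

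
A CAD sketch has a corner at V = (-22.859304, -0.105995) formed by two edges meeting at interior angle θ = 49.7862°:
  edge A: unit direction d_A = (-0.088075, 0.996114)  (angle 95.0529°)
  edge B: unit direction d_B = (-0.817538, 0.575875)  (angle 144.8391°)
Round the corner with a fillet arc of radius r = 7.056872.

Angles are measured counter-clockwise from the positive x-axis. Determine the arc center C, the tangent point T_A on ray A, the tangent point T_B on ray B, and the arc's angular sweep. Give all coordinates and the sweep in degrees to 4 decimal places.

center=(-31.2282,14.4209) T_A=(-24.1987,15.0424) T_B=(-35.2920,8.6516) sweep=130.2138

bisector direction at 119.9460° = (-0.499184,0.866496)
center distance |VC| = r/sin(θ/2) = 7.056872/sin(24.8931°) = 16.765090
C = V + |VC|·bis = (-31.2282,14.4209)
T_A = V + ((C−V)·d_A)·d_A = V + 15.2075·d_A = (-24.1987,15.0424)
T_B = V + ((C−V)·d_B)·d_B = V + 15.2075·d_B = (-35.2920,8.6516)
sweep = 180° − θ = 130.2138°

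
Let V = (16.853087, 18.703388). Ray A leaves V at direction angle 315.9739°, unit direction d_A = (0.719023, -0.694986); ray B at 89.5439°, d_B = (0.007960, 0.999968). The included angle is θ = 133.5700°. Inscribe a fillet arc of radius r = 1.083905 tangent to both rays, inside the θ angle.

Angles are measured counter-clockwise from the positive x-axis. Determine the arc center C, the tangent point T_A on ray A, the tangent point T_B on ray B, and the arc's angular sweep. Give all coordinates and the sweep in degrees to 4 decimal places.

center=(17.9407,19.1596) T_A=(17.1874,18.3803) T_B=(16.8568,19.1683) sweep=46.4300

bisector direction at 22.7589° = (0.922141,0.386854)
center distance |VC| = r/sin(θ/2) = 1.083905/sin(66.7850°) = 1.179398
C = V + |VC|·bis = (17.9407,19.1596)
T_A = V + ((C−V)·d_A)·d_A = V + 0.4649·d_A = (17.1874,18.3803)
T_B = V + ((C−V)·d_B)·d_B = V + 0.4649·d_B = (16.8568,19.1683)
sweep = 180° − θ = 46.4300°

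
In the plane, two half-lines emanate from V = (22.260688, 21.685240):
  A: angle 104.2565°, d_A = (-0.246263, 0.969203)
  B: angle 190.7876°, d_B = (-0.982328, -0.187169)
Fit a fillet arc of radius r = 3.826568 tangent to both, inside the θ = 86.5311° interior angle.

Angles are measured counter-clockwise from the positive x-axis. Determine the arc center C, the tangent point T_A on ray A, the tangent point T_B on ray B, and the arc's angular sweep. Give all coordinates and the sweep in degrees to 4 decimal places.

bisector direction at 147.5221° = (-0.843598,0.536975)
center distance |VC| = r/sin(θ/2) = 3.826568/sin(43.2655°) = 5.583128
C = V + |VC|·bis = (17.5508,24.6832)
T_A = V + ((C−V)·d_A)·d_A = V + 4.0656·d_A = (21.2595,25.6256)
T_B = V + ((C−V)·d_B)·d_B = V + 4.0656·d_B = (18.2670,20.9243)
sweep = 180° − θ = 93.4689°

center=(17.5508,24.6832) T_A=(21.2595,25.6256) T_B=(18.2670,20.9243) sweep=93.4689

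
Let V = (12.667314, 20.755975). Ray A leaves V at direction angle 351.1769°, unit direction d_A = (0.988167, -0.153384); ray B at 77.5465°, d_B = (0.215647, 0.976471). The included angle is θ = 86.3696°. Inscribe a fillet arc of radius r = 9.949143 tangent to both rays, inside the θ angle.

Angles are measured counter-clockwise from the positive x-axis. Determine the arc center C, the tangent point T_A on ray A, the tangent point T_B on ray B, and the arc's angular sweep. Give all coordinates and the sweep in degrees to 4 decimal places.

center=(24.6683,28.9615) T_A=(23.1423,19.1300) T_B=(14.9533,31.1070) sweep=93.6304

bisector direction at 34.3617° = (0.825491,0.564415)
center distance |VC| = r/sin(θ/2) = 9.949143/sin(43.1848°) = 14.538013
C = V + |VC|·bis = (24.6683,28.9615)
T_A = V + ((C−V)·d_A)·d_A = V + 10.6004·d_A = (23.1423,19.1300)
T_B = V + ((C−V)·d_B)·d_B = V + 10.6004·d_B = (14.9533,31.1070)
sweep = 180° − θ = 93.6304°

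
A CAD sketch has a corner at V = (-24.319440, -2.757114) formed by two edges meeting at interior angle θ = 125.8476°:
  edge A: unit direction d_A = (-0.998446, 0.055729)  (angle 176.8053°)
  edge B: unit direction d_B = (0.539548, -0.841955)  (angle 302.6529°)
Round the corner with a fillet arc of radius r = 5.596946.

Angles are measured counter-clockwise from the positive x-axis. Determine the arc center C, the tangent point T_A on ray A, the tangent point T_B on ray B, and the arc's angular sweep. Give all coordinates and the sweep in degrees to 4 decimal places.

bisector direction at 239.7291° = (-0.504089,-0.863652)
center distance |VC| = r/sin(θ/2) = 5.596946/sin(62.9238°) = 6.285864
C = V + |VC|·bis = (-27.4881,-8.1859)
T_A = V + ((C−V)·d_A)·d_A = V + 2.8612·d_A = (-27.1762,-2.5977)
T_B = V + ((C−V)·d_B)·d_B = V + 2.8612·d_B = (-22.7757,-5.1661)
sweep = 180° − θ = 54.1524°

center=(-27.4881,-8.1859) T_A=(-27.1762,-2.5977) T_B=(-22.7757,-5.1661) sweep=54.1524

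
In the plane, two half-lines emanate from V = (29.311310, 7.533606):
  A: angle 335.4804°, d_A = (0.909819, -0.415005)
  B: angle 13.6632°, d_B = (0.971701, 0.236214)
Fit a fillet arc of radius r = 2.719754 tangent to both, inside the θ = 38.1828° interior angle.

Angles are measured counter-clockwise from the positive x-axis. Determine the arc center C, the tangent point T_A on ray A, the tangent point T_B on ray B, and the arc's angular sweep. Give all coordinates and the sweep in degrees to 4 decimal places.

bisector direction at 354.5718° = (0.995516,-0.094598)
center distance |VC| = r/sin(θ/2) = 2.719754/sin(19.0914°) = 8.315356
C = V + |VC|·bis = (37.5894,6.7470)
T_A = V + ((C−V)·d_A)·d_A = V + 7.8580·d_A = (36.4607,4.2725)
T_B = V + ((C−V)·d_B)·d_B = V + 7.8580·d_B = (36.9469,9.3898)
sweep = 180° − θ = 141.8172°

center=(37.5894,6.7470) T_A=(36.4607,4.2725) T_B=(36.9469,9.3898) sweep=141.8172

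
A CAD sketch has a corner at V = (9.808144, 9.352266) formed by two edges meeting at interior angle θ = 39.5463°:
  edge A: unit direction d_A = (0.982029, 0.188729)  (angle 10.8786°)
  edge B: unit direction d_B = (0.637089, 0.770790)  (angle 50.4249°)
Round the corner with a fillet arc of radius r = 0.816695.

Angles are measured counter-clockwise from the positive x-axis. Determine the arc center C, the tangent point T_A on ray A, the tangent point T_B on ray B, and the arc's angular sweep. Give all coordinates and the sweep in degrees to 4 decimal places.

center=(11.8850,10.5830) T_A=(12.0391,9.7810) T_B=(11.2555,11.1033) sweep=140.4537

bisector direction at 30.6517° = (0.860282,0.509819)
center distance |VC| = r/sin(θ/2) = 0.816695/sin(19.7732°) = 2.414136
C = V + |VC|·bis = (11.8850,10.5830)
T_A = V + ((C−V)·d_A)·d_A = V + 2.2718·d_A = (12.0391,9.7810)
T_B = V + ((C−V)·d_B)·d_B = V + 2.2718·d_B = (11.2555,11.1033)
sweep = 180° − θ = 140.4537°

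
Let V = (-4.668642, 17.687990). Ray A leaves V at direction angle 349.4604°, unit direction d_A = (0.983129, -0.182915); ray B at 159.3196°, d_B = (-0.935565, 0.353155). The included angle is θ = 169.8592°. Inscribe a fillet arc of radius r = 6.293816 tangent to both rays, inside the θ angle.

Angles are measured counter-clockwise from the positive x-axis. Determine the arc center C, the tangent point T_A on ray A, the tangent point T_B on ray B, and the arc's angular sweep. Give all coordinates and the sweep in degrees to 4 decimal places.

center=(-2.9684,23.7735) T_A=(-4.1196,17.5858) T_B=(-5.1911,17.8852) sweep=10.1408

bisector direction at 74.3900° = (0.269088,0.963116)
center distance |VC| = r/sin(θ/2) = 6.293816/sin(84.9296°) = 6.318541
C = V + |VC|·bis = (-2.9684,23.7735)
T_A = V + ((C−V)·d_A)·d_A = V + 0.5584·d_A = (-4.1196,17.5858)
T_B = V + ((C−V)·d_B)·d_B = V + 0.5584·d_B = (-5.1911,17.8852)
sweep = 180° − θ = 10.1408°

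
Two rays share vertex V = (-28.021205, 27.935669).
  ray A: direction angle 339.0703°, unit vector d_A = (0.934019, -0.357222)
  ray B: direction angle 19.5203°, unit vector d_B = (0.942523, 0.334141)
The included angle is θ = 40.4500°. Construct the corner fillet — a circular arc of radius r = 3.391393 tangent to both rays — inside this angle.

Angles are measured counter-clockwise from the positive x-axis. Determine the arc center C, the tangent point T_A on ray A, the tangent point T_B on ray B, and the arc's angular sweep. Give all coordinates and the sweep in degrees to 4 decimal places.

center=(-18.2119,27.8150) T_A=(-19.4234,24.6474) T_B=(-19.3451,31.0115) sweep=139.5500

bisector direction at 359.2953° = (0.999924,-0.012299)
center distance |VC| = r/sin(θ/2) = 3.391393/sin(20.2250°) = 9.810002
C = V + |VC|·bis = (-18.2119,27.8150)
T_A = V + ((C−V)·d_A)·d_A = V + 9.2051·d_A = (-19.4234,24.6474)
T_B = V + ((C−V)·d_B)·d_B = V + 9.2051·d_B = (-19.3451,31.0115)
sweep = 180° − θ = 139.5500°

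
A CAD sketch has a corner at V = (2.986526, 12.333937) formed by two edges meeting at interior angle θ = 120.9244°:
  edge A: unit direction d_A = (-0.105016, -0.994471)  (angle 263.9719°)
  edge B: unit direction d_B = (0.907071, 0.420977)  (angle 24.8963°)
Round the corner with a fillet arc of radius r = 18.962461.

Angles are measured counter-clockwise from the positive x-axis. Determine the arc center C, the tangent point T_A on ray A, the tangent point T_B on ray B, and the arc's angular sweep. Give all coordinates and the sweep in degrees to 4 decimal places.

bisector direction at 324.4341° = (0.813447,-0.581639)
center distance |VC| = r/sin(θ/2) = 18.962461/sin(60.4622°) = 21.795165
C = V + |VC|·bis = (20.7157,-0.3430)
T_A = V + ((C−V)·d_A)·d_A = V + 10.7450·d_A = (1.8581,1.6484)
T_B = V + ((C−V)·d_B)·d_B = V + 10.7450·d_B = (12.7330,16.8573)
sweep = 180° − θ = 59.0756°

center=(20.7157,-0.3430) T_A=(1.8581,1.6484) T_B=(12.7330,16.8573) sweep=59.0756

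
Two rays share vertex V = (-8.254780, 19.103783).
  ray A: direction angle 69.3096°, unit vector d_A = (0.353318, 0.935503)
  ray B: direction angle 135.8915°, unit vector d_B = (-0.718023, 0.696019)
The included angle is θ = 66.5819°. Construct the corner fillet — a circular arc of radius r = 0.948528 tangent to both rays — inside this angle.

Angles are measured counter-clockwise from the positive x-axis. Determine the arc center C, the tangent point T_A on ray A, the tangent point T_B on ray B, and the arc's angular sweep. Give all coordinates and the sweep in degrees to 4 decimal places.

bisector direction at 102.6006° = (-0.218153,0.975915)
center distance |VC| = r/sin(θ/2) = 0.948528/sin(33.2910°) = 1.728081
C = V + |VC|·bis = (-8.6318,20.7902)
T_A = V + ((C−V)·d_A)·d_A = V + 1.4445·d_A = (-7.7444,20.4551)
T_B = V + ((C−V)·d_B)·d_B = V + 1.4445·d_B = (-9.2920,20.1092)
sweep = 180° − θ = 113.4181°

center=(-8.6318,20.7902) T_A=(-7.7444,20.4551) T_B=(-9.2920,20.1092) sweep=113.4181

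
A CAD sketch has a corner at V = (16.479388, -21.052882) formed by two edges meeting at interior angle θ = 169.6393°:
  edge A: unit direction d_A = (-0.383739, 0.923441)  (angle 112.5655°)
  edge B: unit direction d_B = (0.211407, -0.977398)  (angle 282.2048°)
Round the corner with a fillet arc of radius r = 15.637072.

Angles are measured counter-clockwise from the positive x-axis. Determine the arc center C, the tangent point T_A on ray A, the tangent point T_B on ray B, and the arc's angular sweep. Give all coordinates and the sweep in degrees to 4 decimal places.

bisector direction at 197.3851° = (-0.954318,-0.298793)
center distance |VC| = r/sin(θ/2) = 15.637072/sin(84.8196°) = 15.701205
C = V + |VC|·bis = (1.4954,-25.7443)
T_A = V + ((C−V)·d_A)·d_A = V + 1.4177·d_A = (15.9354,-19.7437)
T_B = V + ((C−V)·d_B)·d_B = V + 1.4177·d_B = (16.7791,-22.4385)
sweep = 180° − θ = 10.3607°

center=(1.4954,-25.7443) T_A=(15.9354,-19.7437) T_B=(16.7791,-22.4385) sweep=10.3607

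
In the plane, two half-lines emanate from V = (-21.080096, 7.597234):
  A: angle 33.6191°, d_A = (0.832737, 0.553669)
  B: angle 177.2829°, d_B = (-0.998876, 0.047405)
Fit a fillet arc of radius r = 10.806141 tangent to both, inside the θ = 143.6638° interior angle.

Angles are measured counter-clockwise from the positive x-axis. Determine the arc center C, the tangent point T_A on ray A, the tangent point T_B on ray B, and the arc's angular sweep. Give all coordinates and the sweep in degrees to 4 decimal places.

bisector direction at 105.4510° = (-0.266414,0.963859)
center distance |VC| = r/sin(θ/2) = 10.806141/sin(71.8319°) = 11.373140
C = V + |VC|·bis = (-24.1101,18.5593)
T_A = V + ((C−V)·d_A)·d_A = V + 3.5462·d_A = (-18.1270,9.5607)
T_B = V + ((C−V)·d_B)·d_B = V + 3.5462·d_B = (-24.6223,7.7653)
sweep = 180° − θ = 36.3362°

center=(-24.1101,18.5593) T_A=(-18.1270,9.5607) T_B=(-24.6223,7.7653) sweep=36.3362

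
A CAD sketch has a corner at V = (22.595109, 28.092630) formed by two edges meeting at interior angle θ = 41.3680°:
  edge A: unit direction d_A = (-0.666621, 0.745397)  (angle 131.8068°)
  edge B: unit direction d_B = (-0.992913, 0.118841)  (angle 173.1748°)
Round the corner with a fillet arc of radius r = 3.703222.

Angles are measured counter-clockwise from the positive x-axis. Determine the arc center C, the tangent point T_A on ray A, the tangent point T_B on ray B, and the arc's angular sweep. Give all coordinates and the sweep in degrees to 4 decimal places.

bisector direction at 152.4908° = (-0.886937,0.461891)
center distance |VC| = r/sin(θ/2) = 3.703222/sin(20.6840°) = 10.484370
C = V + |VC|·bis = (13.2961,32.9353)
T_A = V + ((C−V)·d_A)·d_A = V + 9.8086·d_A = (16.0565,35.4039)
T_B = V + ((C−V)·d_B)·d_B = V + 9.8086·d_B = (12.8560,29.2583)
sweep = 180° − θ = 138.6320°

center=(13.2961,32.9353) T_A=(16.0565,35.4039) T_B=(12.8560,29.2583) sweep=138.6320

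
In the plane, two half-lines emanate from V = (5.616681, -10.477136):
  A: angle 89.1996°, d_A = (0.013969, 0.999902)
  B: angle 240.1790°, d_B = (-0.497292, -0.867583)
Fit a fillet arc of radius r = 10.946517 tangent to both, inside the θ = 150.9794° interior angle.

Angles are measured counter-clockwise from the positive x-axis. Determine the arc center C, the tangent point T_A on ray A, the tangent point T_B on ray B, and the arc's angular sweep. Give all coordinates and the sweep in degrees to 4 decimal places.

bisector direction at 164.6893° = (-0.964508,0.264053)
center distance |VC| = r/sin(θ/2) = 10.946517/sin(75.4897°) = 11.307187
C = V + |VC|·bis = (-5.2892,-7.4914)
T_A = V + ((C−V)·d_A)·d_A = V + 2.8331·d_A = (5.6563,-7.6444)
T_B = V + ((C−V)·d_B)·d_B = V + 2.8331·d_B = (4.2078,-12.9351)
sweep = 180° − θ = 29.0206°

center=(-5.2892,-7.4914) T_A=(5.6563,-7.6444) T_B=(4.2078,-12.9351) sweep=29.0206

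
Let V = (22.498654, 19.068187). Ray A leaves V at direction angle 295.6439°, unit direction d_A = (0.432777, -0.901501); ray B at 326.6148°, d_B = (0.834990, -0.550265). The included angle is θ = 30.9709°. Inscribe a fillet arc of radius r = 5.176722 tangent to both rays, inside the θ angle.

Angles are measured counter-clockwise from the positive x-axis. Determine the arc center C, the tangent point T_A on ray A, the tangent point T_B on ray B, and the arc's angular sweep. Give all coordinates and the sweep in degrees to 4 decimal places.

center=(35.2519,4.4639) T_A=(30.5851,2.2236) T_B=(38.1005,8.7864) sweep=149.0291

bisector direction at 311.1293° = (0.657761,-0.753227)
center distance |VC| = r/sin(θ/2) = 5.176722/sin(15.4855°) = 19.388932
C = V + |VC|·bis = (35.2519,4.4639)
T_A = V + ((C−V)·d_A)·d_A = V + 18.6851·d_A = (30.5851,2.2236)
T_B = V + ((C−V)·d_B)·d_B = V + 18.6851·d_B = (38.1005,8.7864)
sweep = 180° − θ = 149.0291°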